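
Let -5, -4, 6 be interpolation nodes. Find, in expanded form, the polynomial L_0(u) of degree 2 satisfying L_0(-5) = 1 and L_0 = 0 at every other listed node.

L_0(u) = (1/11)u^2 - (2/11)u - 24/11

L_0(u) = (u + 4)(u - 6) / [(-1)·(-11)]
       = (u^2 - 2u - 24) / (11)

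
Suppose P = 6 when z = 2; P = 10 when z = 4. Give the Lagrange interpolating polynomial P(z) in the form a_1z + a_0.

P(z) = 2z + 2

L_0(z) = (z - 4) / [-2] = -(1/2)z + 2
L_1(z) = (z - 2) / [2] = (1/2)z - 1
P(z) = 6·L_0 + 10·L_1
  6·L_0(z) = -3z + 12
  10·L_1(z) = 5z - 10
Adding term by term: 2z + 2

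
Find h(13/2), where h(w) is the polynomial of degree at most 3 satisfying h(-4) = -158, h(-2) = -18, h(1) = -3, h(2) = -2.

L_0(13/2) = (17/2)·(11/2)·(9/2)/[(-2)·(-5)·(-6)] = -561/160
L_1(13/2) = (21/2)·(11/2)·(9/2)/[(2)·(-3)·(-4)] = 693/64
L_2(13/2) = (21/2)·(17/2)·(9/2)/[(5)·(3)·(-1)] = -1071/40
L_3(13/2) = (21/2)·(17/2)·(11/2)/[(6)·(4)·(1)] = 1309/64
Sum: (-158)·(-561/160) + (-18)·(693/64) + (-3)·(-1071/40) + (-2)·(1309/64) = 797/2

797/2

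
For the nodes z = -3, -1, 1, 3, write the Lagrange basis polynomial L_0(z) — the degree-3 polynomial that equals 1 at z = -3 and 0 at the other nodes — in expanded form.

L_0(z) = (z + 1)(z - 1)(z - 3) / [(-2)·(-4)·(-6)]
       = (z^3 - 3z^2 - z + 3) / (-48)

L_0(z) = -(1/48)z^3 + (1/16)z^2 + (1/48)z - 1/16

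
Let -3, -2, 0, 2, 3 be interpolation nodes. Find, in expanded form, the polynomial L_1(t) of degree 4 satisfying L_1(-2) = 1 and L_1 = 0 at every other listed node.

L_1(t) = -(1/40)t^4 + (1/20)t^3 + (9/40)t^2 - (9/20)t

L_1(t) = (t + 3)t(t - 2)(t - 3) / [(1)·(-2)·(-4)·(-5)]
       = (t^4 - 2t^3 - 9t^2 + 18t) / (-40)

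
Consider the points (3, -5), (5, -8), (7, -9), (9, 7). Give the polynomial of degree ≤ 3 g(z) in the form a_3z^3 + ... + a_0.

g(z) = (5/16)z^3 - (71/16)z^2 + (299/16)z - 473/16

Build the Lagrange basis polynomials:
L_0(z) = (z - 5)(z - 7)(z - 9) / [-48] = -(1/48)z^3 + (7/16)z^2 - (143/48)z + 105/16
L_1(z) = (z - 3)(z - 7)(z - 9) / [16] = (1/16)z^3 - (19/16)z^2 + (111/16)z - 189/16
L_2(z) = (z - 3)(z - 5)(z - 9) / [-16] = -(1/16)z^3 + (17/16)z^2 - (87/16)z + 135/16
L_3(z) = (z - 3)(z - 5)(z - 7) / [48] = (1/48)z^3 - (5/16)z^2 + (71/48)z - 35/16
g(z) = (-5)·L_0 + (-8)·L_1 + (-9)·L_2 + 7·L_3
  (-5)·L_0(z) = (5/48)z^3 - (35/16)z^2 + (715/48)z - 525/16
  (-8)·L_1(z) = -(1/2)z^3 + (19/2)z^2 - (111/2)z + 189/2
  (-9)·L_2(z) = (9/16)z^3 - (153/16)z^2 + (783/16)z - 1215/16
  7·L_3(z) = (7/48)z^3 - (35/16)z^2 + (497/48)z - 245/16
Adding term by term: (5/16)z^3 - (71/16)z^2 + (299/16)z - 473/16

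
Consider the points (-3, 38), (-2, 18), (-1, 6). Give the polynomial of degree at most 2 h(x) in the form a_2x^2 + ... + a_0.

Newton's divided differences:
h[-3,-2] = (18 - 38) / (-2 - (-3)) = -20
h[-2,-1] = (6 - 18) / (-1 - (-2)) = -12
h[-3,-2,-1] = (-12 - (-20)) / (-1 - (-3)) = 4
h(x) = 38 + (-20)·(x + 3) + 4·(x + 3)(x + 2)
Expanding: h(x) = 4x^2 + 2

h(x) = 4x^2 + 2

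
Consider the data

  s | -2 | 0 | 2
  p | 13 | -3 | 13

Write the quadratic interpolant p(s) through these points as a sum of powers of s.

p(s) = 4s^2 - 3

L_0(s) = s(s - 2) / [8] = (1/8)s^2 - (1/4)s
L_1(s) = (s + 2)(s - 2) / [-4] = -(1/4)s^2 + 1
L_2(s) = (s + 2)s / [8] = (1/8)s^2 + (1/4)s
p(s) = 13·L_0 + (-3)·L_1 + 13·L_2
  13·L_0(s) = (13/8)s^2 - (13/4)s
  (-3)·L_1(s) = (3/4)s^2 - 3
  13·L_2(s) = (13/8)s^2 + (13/4)s
Adding term by term: 4s^2 - 3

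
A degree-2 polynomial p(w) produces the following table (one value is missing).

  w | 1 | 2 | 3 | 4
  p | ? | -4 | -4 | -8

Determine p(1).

-8

The 3 known values determine p uniquely (degree ≤ 2).
L_0(1) = (-2)·(-3)/[(-1)·(-2)] = 3
L_1(1) = (-1)·(-3)/[(1)·(-1)] = -3
L_2(1) = (-1)·(-2)/[(2)·(1)] = 1
Sum: (-4)·(3) + (-4)·(-3) + (-8)·(1) = -8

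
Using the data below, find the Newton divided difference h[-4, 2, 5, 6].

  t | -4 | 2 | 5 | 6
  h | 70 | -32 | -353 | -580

h[-4,2] = (-32 - 70) / (2 - (-4)) = -17
h[2,5] = (-353 - (-32)) / (5 - 2) = -107
h[5,6] = (-580 - (-353)) / (6 - 5) = -227
h[-4,2,5] = (-107 - (-17)) / (5 - (-4)) = -10
h[2,5,6] = (-227 - (-107)) / (6 - 2) = -30
h[-4,2,5,6] = (-30 - (-10)) / (6 - (-4)) = -2

-2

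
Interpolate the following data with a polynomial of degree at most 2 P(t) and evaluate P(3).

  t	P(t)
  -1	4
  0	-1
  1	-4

L_0(3) = (3)·(2)/[(-1)·(-2)] = 3
L_1(3) = (4)·(2)/[(1)·(-1)] = -8
L_2(3) = (4)·(3)/[(2)·(1)] = 6
Sum: 4·(3) + (-1)·(-8) + (-4)·(6) = -4

-4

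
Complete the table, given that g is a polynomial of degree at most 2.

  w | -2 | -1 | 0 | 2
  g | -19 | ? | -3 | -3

The 3 known values determine g uniquely (degree ≤ 2).
Evaluate each Lagrange basis at w = -1:
L_0(-1) = (-1)·(-3)/[(-2)·(-4)] = 3/8
L_1(-1) = (1)·(-3)/[(2)·(-2)] = 3/4
L_2(-1) = (1)·(-1)/[(4)·(2)] = -1/8
Sum: (-19)·(3/8) + (-3)·(3/4) + (-3)·(-1/8) = -9

-9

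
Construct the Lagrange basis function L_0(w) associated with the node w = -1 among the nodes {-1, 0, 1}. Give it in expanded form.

L_0(w) = w(w - 1) / [(-1)·(-2)]
       = (w^2 - w) / (2)

L_0(w) = (1/2)w^2 - (1/2)w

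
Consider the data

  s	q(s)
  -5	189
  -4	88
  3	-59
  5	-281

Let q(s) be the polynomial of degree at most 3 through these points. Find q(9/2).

-821/4

Using Newton's divided-difference form:
q[-5,-4] = (88 - 189) / (-4 - (-5)) = -101
q[-4,3] = (-59 - 88) / (3 - (-4)) = -21
q[3,5] = (-281 - (-59)) / (5 - 3) = -111
q[-5,-4,3] = (-21 - (-101)) / (3 - (-5)) = 10
q[-4,3,5] = (-111 - (-21)) / (5 - (-4)) = -10
q[-5,-4,3,5] = (-10 - 10) / (5 - (-5)) = -2
q(9/2) = 189 + (-101)·(19/2) + 10·(19/2)·(17/2) + (-2)·(19/2)·(17/2)·(3/2) = -821/4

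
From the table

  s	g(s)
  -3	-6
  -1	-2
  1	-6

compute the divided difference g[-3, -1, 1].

g[-3,-1] = (-2 - (-6)) / (-1 - (-3)) = 2
g[-1,1] = (-6 - (-2)) / (1 - (-1)) = -2
g[-3,-1,1] = (-2 - 2) / (1 - (-3)) = -1

-1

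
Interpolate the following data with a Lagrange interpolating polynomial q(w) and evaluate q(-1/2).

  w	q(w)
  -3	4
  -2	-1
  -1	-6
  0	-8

L_0(-1/2) = (3/2)·(1/2)·(-1/2)/[(-1)·(-2)·(-3)] = 1/16
L_1(-1/2) = (5/2)·(1/2)·(-1/2)/[(1)·(-1)·(-2)] = -5/16
L_2(-1/2) = (5/2)·(3/2)·(-1/2)/[(2)·(1)·(-1)] = 15/16
L_3(-1/2) = (5/2)·(3/2)·(1/2)/[(3)·(2)·(1)] = 5/16
Sum: 4·(1/16) + (-1)·(-5/16) + (-6)·(15/16) + (-8)·(5/16) = -121/16

-121/16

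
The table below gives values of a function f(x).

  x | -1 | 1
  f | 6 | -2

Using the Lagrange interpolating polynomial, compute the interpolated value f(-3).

Evaluate each Lagrange basis at x = -3:
L_0(-3) = (-4)/[(-2)] = 2
L_1(-3) = (-2)/[(2)] = -1
Sum: 6·(2) + (-2)·(-1) = 14

14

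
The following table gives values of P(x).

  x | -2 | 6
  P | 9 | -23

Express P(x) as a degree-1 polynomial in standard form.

L_0(x) = (x - 6) / [-8] = -(1/8)x + 3/4
L_1(x) = (x + 2) / [8] = (1/8)x + 1/4
P(x) = 9·L_0 + (-23)·L_1
  9·L_0(x) = -(9/8)x + 27/4
  (-23)·L_1(x) = -(23/8)x - 23/4
Adding term by term: -4x + 1

P(x) = -4x + 1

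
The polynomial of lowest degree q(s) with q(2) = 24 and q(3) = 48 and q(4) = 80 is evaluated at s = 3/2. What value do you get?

15

Evaluate each Lagrange basis at s = 3/2:
L_0(3/2) = (-3/2)·(-5/2)/[(-1)·(-2)] = 15/8
L_1(3/2) = (-1/2)·(-5/2)/[(1)·(-1)] = -5/4
L_2(3/2) = (-1/2)·(-3/2)/[(2)·(1)] = 3/8
Sum: 24·(15/8) + 48·(-5/4) + 80·(3/8) = 15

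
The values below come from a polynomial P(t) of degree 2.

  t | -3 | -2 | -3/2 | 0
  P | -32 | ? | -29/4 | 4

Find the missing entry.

The 3 known values determine P uniquely (degree ≤ 2).
L_0(-2) = (-1/2)·(-2)/[(-3/2)·(-3)] = 2/9
L_1(-2) = (1)·(-2)/[(3/2)·(-3/2)] = 8/9
L_2(-2) = (1)·(-1/2)/[(3)·(3/2)] = -1/9
Sum: (-32)·(2/9) + (-29/4)·(8/9) + 4·(-1/9) = -14

-14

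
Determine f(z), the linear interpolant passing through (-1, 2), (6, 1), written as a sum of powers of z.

f(z) = -(1/7)z + 13/7

Build the Lagrange basis polynomials:
L_0(z) = (z - 6) / [-7] = -(1/7)z + 6/7
L_1(z) = (z + 1) / [7] = (1/7)z + 1/7
f(z) = 2·L_0 + 1·L_1
  2·L_0(z) = -(2/7)z + 12/7
  1·L_1(z) = (1/7)z + 1/7
Adding term by term: -(1/7)z + 13/7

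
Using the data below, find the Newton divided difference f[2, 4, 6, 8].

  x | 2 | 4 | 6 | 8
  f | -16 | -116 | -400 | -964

f[2,4] = (-116 - (-16)) / (4 - 2) = -50
f[4,6] = (-400 - (-116)) / (6 - 4) = -142
f[6,8] = (-964 - (-400)) / (8 - 6) = -282
f[2,4,6] = (-142 - (-50)) / (6 - 2) = -23
f[4,6,8] = (-282 - (-142)) / (8 - 4) = -35
f[2,4,6,8] = (-35 - (-23)) / (8 - 2) = -2

-2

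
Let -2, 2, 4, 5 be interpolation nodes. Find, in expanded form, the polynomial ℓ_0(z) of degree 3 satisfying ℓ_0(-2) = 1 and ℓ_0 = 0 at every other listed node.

ℓ_0(z) = (z - 2)(z - 4)(z - 5) / [(-4)·(-6)·(-7)]
       = (z^3 - 11z^2 + 38z - 40) / (-168)

ℓ_0(z) = -(1/168)z^3 + (11/168)z^2 - (19/84)z + 5/21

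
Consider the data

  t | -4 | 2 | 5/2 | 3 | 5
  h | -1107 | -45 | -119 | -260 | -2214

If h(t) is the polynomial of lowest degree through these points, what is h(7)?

Using Newton's divided-difference form:
h[-4,2] = (-45 - (-1107)) / (2 - (-4)) = 177
h[2,5/2] = (-119 - (-45)) / (5/2 - 2) = -148
h[5/2,3] = (-260 - (-119)) / (3 - 5/2) = -282
h[3,5] = (-2214 - (-260)) / (5 - 3) = -977
h[-4,2,5/2] = (-148 - 177) / (5/2 - (-4)) = -50
h[2,5/2,3] = (-282 - (-148)) / (3 - 2) = -134
h[5/2,3,5] = (-977 - (-282)) / (5 - 5/2) = -278
h[-4,2,5/2,3] = (-134 - (-50)) / (3 - (-4)) = -12
h[2,5/2,3,5] = (-278 - (-134)) / (5 - 2) = -48
h[-4,2,5/2,3,5] = (-48 - (-12)) / (5 - (-4)) = -4
h(7) = -1107 + 177·(11) + (-50)·(11)·(5) + (-12)·(11)·(5)·(9/2) + (-4)·(11)·(5)·(9/2)·(4) = -8840

-8840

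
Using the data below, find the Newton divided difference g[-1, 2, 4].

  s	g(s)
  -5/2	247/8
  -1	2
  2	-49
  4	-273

g[-1,2] = (-49 - 2) / (2 - (-1)) = -17
g[2,4] = (-273 - (-49)) / (4 - 2) = -112
g[-1,2,4] = (-112 - (-17)) / (4 - (-1)) = -19

-19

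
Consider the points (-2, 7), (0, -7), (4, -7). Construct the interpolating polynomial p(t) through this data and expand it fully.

p(t) = (7/6)t^2 - (14/3)t - 7

Newton's divided differences:
p[-2,0] = (-7 - 7) / (0 - (-2)) = -7
p[0,4] = (-7 - (-7)) / (4 - 0) = 0
p[-2,0,4] = (0 - (-7)) / (4 - (-2)) = 7/6
p(t) = 7 + (-7)·(t + 2) + (7/6)·(t + 2)t
Expanding: p(t) = (7/6)t^2 - (14/3)t - 7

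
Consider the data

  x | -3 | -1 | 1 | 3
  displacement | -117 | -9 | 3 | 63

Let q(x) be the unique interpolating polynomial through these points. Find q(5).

L_0(5) = (6)·(4)·(2)/[(-2)·(-4)·(-6)] = -1
L_1(5) = (8)·(4)·(2)/[(2)·(-2)·(-4)] = 4
L_2(5) = (8)·(6)·(2)/[(4)·(2)·(-2)] = -6
L_3(5) = (8)·(6)·(4)/[(6)·(4)·(2)] = 4
Sum: (-117)·(-1) + (-9)·(4) + 3·(-6) + 63·(4) = 315

315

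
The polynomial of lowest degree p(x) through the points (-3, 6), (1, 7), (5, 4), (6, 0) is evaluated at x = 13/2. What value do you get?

Evaluate each Lagrange basis at x = 13/2:
L_0(13/2) = (11/2)·(3/2)·(1/2)/[(-4)·(-8)·(-9)] = -11/768
L_1(13/2) = (19/2)·(3/2)·(1/2)/[(4)·(-4)·(-5)] = 57/640
L_2(13/2) = (19/2)·(11/2)·(1/2)/[(8)·(4)·(-1)] = -209/256
L_3(13/2) = (19/2)·(11/2)·(3/2)/[(9)·(5)·(1)] = 209/120
Sum: 6·(-11/768) + 7·(57/640) + 4·(-209/256) + 0 = -873/320

-873/320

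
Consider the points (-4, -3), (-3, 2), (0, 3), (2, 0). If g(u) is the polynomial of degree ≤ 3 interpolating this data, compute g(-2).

62/15

Using Newton's divided-difference form:
g[-4,-3] = (2 - (-3)) / (-3 - (-4)) = 5
g[-3,0] = (3 - 2) / (0 - (-3)) = 1/3
g[0,2] = (0 - 3) / (2 - 0) = -3/2
g[-4,-3,0] = (1/3 - 5) / (0 - (-4)) = -7/6
g[-3,0,2] = (-3/2 - 1/3) / (2 - (-3)) = -11/30
g[-4,-3,0,2] = (-11/30 - (-7/6)) / (2 - (-4)) = 2/15
g(-2) = -3 + 5·(2) + (-7/6)·(2)·(1) + (2/15)·(2)·(1)·(-2) = 62/15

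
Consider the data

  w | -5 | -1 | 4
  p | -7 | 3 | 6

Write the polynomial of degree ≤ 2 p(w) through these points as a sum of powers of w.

p(w) = -(19/90)w^2 + (37/30)w + 40/9

Newton's divided differences:
p[-5,-1] = (3 - (-7)) / (-1 - (-5)) = 5/2
p[-1,4] = (6 - 3) / (4 - (-1)) = 3/5
p[-5,-1,4] = (3/5 - 5/2) / (4 - (-5)) = -19/90
p(w) = -7 + (5/2)·(w + 5) + (-19/90)·(w + 5)(w + 1)
Expanding: p(w) = -(19/90)w^2 + (37/30)w + 40/9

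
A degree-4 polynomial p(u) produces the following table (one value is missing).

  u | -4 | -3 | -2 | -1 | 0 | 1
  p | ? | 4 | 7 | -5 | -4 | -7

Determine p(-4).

-87

The 5 known values determine p uniquely (degree ≤ 4).
L_0(-4) = (-2)·(-3)·(-4)·(-5)/[(-1)·(-2)·(-3)·(-4)] = 5
L_1(-4) = (-1)·(-3)·(-4)·(-5)/[(1)·(-1)·(-2)·(-3)] = -10
L_2(-4) = (-1)·(-2)·(-4)·(-5)/[(2)·(1)·(-1)·(-2)] = 10
L_3(-4) = (-1)·(-2)·(-3)·(-5)/[(3)·(2)·(1)·(-1)] = -5
L_4(-4) = (-1)·(-2)·(-3)·(-4)/[(4)·(3)·(2)·(1)] = 1
Sum: 4·(5) + 7·(-10) + (-5)·(10) + (-4)·(-5) + (-7)·(1) = -87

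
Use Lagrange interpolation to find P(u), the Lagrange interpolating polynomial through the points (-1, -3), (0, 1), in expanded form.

Build the Lagrange basis polynomials:
L_0(u) = u / [-1] = -u
L_1(u) = (u + 1) / [1] = u + 1
P(u) = (-3)·L_0 + 1·L_1
  (-3)·L_0(u) = 3u
  1·L_1(u) = u + 1
Adding term by term: 4u + 1

P(u) = 4u + 1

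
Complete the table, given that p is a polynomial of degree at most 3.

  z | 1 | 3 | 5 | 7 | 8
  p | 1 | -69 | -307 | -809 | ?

-1189

The 4 known values determine p uniquely (degree ≤ 3).
L_0(8) = (5)·(3)·(1)/[(-2)·(-4)·(-6)] = -5/16
L_1(8) = (7)·(3)·(1)/[(2)·(-2)·(-4)] = 21/16
L_2(8) = (7)·(5)·(1)/[(4)·(2)·(-2)] = -35/16
L_3(8) = (7)·(5)·(3)/[(6)·(4)·(2)] = 35/16
Sum: 1·(-5/16) + (-69)·(21/16) + (-307)·(-35/16) + (-809)·(35/16) = -1189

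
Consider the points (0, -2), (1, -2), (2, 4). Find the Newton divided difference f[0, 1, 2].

f[0,1] = (-2 - (-2)) / (1 - 0) = 0
f[1,2] = (4 - (-2)) / (2 - 1) = 6
f[0,1,2] = (6 - 0) / (2 - 0) = 3

3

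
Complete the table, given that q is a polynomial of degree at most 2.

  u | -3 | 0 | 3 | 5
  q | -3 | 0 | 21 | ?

The 3 known values determine q uniquely (degree ≤ 2).
Evaluate each Lagrange basis at u = 5:
L_0(5) = (5)·(2)/[(-3)·(-6)] = 5/9
L_1(5) = (8)·(2)/[(3)·(-3)] = -16/9
L_2(5) = (8)·(5)/[(6)·(3)] = 20/9
Sum: (-3)·(5/9) + 0 + 21·(20/9) = 45

45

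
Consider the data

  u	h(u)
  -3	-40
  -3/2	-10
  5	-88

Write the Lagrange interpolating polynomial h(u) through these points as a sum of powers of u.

h(u) = -4u^2 + 2u + 2

Build the Lagrange basis polynomials:
L_0(u) = (u + 3/2)(u - 5) / [12] = (1/12)u^2 - (7/24)u - 5/8
L_1(u) = (u + 3)(u - 5) / [-39/4] = -(4/39)u^2 + (8/39)u + 20/13
L_2(u) = (u + 3)(u + 3/2) / [52] = (1/52)u^2 + (9/104)u + 9/104
h(u) = (-40)·L_0 + (-10)·L_1 + (-88)·L_2
  (-40)·L_0(u) = -(10/3)u^2 + (35/3)u + 25
  (-10)·L_1(u) = (40/39)u^2 - (80/39)u - 200/13
  (-88)·L_2(u) = -(22/13)u^2 - (99/13)u - 99/13
Adding term by term: -4u^2 + 2u + 2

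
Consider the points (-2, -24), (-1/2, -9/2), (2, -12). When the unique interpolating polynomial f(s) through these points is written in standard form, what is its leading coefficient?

-4

The leading coefficient equals the top divided difference f[-2,-1/2,2].
f[-2,-1/2] = (-9/2 - (-24)) / (-1/2 - (-2)) = 13
f[-1/2,2] = (-12 - (-9/2)) / (2 - (-1/2)) = -3
f[-2,-1/2,2] = (-3 - 13) / (2 - (-2)) = -4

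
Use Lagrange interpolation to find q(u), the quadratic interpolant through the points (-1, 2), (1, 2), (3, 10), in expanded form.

q(u) = u^2 + 1

Build the Lagrange basis polynomials:
L_0(u) = (u - 1)(u - 3) / [8] = (1/8)u^2 - (1/2)u + 3/8
L_1(u) = (u + 1)(u - 3) / [-4] = -(1/4)u^2 + (1/2)u + 3/4
L_2(u) = (u + 1)(u - 1) / [8] = (1/8)u^2 - 1/8
q(u) = 2·L_0 + 2·L_1 + 10·L_2
  2·L_0(u) = (1/4)u^2 - u + 3/4
  2·L_1(u) = -(1/2)u^2 + u + 3/2
  10·L_2(u) = (5/4)u^2 - 5/4
Adding term by term: u^2 + 1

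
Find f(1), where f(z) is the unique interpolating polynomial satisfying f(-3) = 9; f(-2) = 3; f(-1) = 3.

L_0(1) = (3)·(2)/[(-1)·(-2)] = 3
L_1(1) = (4)·(2)/[(1)·(-1)] = -8
L_2(1) = (4)·(3)/[(2)·(1)] = 6
Sum: 9·(3) + 3·(-8) + 3·(6) = 21

21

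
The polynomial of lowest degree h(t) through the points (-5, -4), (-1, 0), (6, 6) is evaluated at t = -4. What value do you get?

-228/77

L_0(-4) = (-3)·(-10)/[(-4)·(-11)] = 15/22
L_1(-4) = (1)·(-10)/[(4)·(-7)] = 5/14
L_2(-4) = (1)·(-3)/[(11)·(7)] = -3/77
Sum: (-4)·(15/22) + 0 + 6·(-3/77) = -228/77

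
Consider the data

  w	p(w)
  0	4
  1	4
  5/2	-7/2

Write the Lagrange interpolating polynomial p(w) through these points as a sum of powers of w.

L_0(w) = (w - 1)(w - 5/2) / [5/2] = (2/5)w^2 - (7/5)w + 1
L_1(w) = w(w - 5/2) / [-3/2] = -(2/3)w^2 + (5/3)w
L_2(w) = w(w - 1) / [15/4] = (4/15)w^2 - (4/15)w
p(w) = 4·L_0 + 4·L_1 + (-7/2)·L_2
  4·L_0(w) = (8/5)w^2 - (28/5)w + 4
  4·L_1(w) = -(8/3)w^2 + (20/3)w
  (-7/2)·L_2(w) = -(14/15)w^2 + (14/15)w
Adding term by term: -2w^2 + 2w + 4

p(w) = -2w^2 + 2w + 4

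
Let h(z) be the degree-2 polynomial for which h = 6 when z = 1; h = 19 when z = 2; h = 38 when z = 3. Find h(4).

Evaluate each Lagrange basis at z = 4:
L_0(4) = (2)·(1)/[(-1)·(-2)] = 1
L_1(4) = (3)·(1)/[(1)·(-1)] = -3
L_2(4) = (3)·(2)/[(2)·(1)] = 3
Sum: 6·(1) + 19·(-3) + 38·(3) = 63

63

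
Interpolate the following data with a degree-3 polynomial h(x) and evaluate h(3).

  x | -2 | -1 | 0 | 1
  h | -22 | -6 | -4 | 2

Evaluate each Lagrange basis at x = 3:
L_0(3) = (4)·(3)·(2)/[(-1)·(-2)·(-3)] = -4
L_1(3) = (5)·(3)·(2)/[(1)·(-1)·(-2)] = 15
L_2(3) = (5)·(4)·(2)/[(2)·(1)·(-1)] = -20
L_3(3) = (5)·(4)·(3)/[(3)·(2)·(1)] = 10
Sum: (-22)·(-4) + (-6)·(15) + (-4)·(-20) + 2·(10) = 98

98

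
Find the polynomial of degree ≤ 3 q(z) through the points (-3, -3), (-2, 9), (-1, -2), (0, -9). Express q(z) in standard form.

Newton's divided differences:
q[-3,-2] = (9 - (-3)) / (-2 - (-3)) = 12
q[-2,-1] = (-2 - 9) / (-1 - (-2)) = -11
q[-1,0] = (-9 - (-2)) / (0 - (-1)) = -7
q[-3,-2,-1] = (-11 - 12) / (-1 - (-3)) = -23/2
q[-2,-1,0] = (-7 - (-11)) / (0 - (-2)) = 2
q[-3,-2,-1,0] = (2 - (-23/2)) / (0 - (-3)) = 9/2
q(z) = -3 + 12·(z + 3) + (-23/2)·(z + 3)(z + 2) + (9/2)·(z + 3)(z + 2)(z + 1)
Expanding: q(z) = (9/2)z^3 + (31/2)z^2 + 4z - 9

q(z) = (9/2)z^3 + (31/2)z^2 + 4z - 9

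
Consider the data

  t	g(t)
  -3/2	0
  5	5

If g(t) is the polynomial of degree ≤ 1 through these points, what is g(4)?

55/13

Evaluate each Lagrange basis at t = 4:
L_0(4) = (-1)/[(-13/2)] = 2/13
L_1(4) = (11/2)/[(13/2)] = 11/13
Sum: 0 + 5·(11/13) = 55/13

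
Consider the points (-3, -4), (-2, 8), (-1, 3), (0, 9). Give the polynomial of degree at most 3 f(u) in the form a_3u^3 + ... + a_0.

Build the Lagrange basis polynomials:
L_0(u) = (u + 2)(u + 1)u / [-6] = -(1/6)u^3 - (1/2)u^2 - (1/3)u
L_1(u) = (u + 3)(u + 1)u / [2] = (1/2)u^3 + 2u^2 + (3/2)u
L_2(u) = (u + 3)(u + 2)u / [-2] = -(1/2)u^3 - (5/2)u^2 - 3u
L_3(u) = (u + 3)(u + 2)(u + 1) / [6] = (1/6)u^3 + u^2 + (11/6)u + 1
f(u) = (-4)·L_0 + 8·L_1 + 3·L_2 + 9·L_3
  (-4)·L_0(u) = (2/3)u^3 + 2u^2 + (4/3)u
  8·L_1(u) = 4u^3 + 16u^2 + 12u
  3·L_2(u) = -(3/2)u^3 - (15/2)u^2 - 9u
  9·L_3(u) = (3/2)u^3 + 9u^2 + (33/2)u + 9
Adding term by term: (14/3)u^3 + (39/2)u^2 + (125/6)u + 9

f(u) = (14/3)u^3 + (39/2)u^2 + (125/6)u + 9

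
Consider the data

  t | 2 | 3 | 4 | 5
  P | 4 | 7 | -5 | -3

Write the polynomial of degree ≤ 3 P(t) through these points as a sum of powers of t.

P(t) = (29/6)t^3 - 51t^2 + (997/6)t - 163

Newton's divided differences:
P[2,3] = (7 - 4) / (3 - 2) = 3
P[3,4] = (-5 - 7) / (4 - 3) = -12
P[4,5] = (-3 - (-5)) / (5 - 4) = 2
P[2,3,4] = (-12 - 3) / (4 - 2) = -15/2
P[3,4,5] = (2 - (-12)) / (5 - 3) = 7
P[2,3,4,5] = (7 - (-15/2)) / (5 - 2) = 29/6
P(t) = 4 + 3·(t - 2) + (-15/2)·(t - 2)(t - 3) + (29/6)·(t - 2)(t - 3)(t - 4)
Expanding: P(t) = (29/6)t^3 - 51t^2 + (997/6)t - 163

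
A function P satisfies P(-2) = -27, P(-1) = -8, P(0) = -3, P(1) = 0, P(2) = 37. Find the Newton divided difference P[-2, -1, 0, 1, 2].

P[-2,-1] = (-8 - (-27)) / (-1 - (-2)) = 19
P[-1,0] = (-3 - (-8)) / (0 - (-1)) = 5
P[0,1] = (0 - (-3)) / (1 - 0) = 3
P[1,2] = (37 - 0) / (2 - 1) = 37
P[-2,-1,0] = (5 - 19) / (0 - (-2)) = -7
P[-1,0,1] = (3 - 5) / (1 - (-1)) = -1
P[0,1,2] = (37 - 3) / (2 - 0) = 17
P[-2,-1,0,1] = (-1 - (-7)) / (1 - (-2)) = 2
P[-1,0,1,2] = (17 - (-1)) / (2 - (-1)) = 6
P[-2,-1,0,1,2] = (6 - 2) / (2 - (-2)) = 1

1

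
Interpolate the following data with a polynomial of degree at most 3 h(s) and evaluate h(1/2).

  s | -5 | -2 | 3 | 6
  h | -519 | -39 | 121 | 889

Evaluate each Lagrange basis at s = 1/2:
L_0(1/2) = (5/2)·(-5/2)·(-11/2)/[(-3)·(-8)·(-11)] = -25/192
L_1(1/2) = (11/2)·(-5/2)·(-11/2)/[(3)·(-5)·(-8)] = 121/192
L_2(1/2) = (11/2)·(5/2)·(-11/2)/[(8)·(5)·(-3)] = 121/192
L_3(1/2) = (11/2)·(5/2)·(-5/2)/[(11)·(8)·(3)] = -25/192
Sum: (-519)·(-25/192) + (-39)·(121/192) + 121·(121/192) + 889·(-25/192) = 7/2

7/2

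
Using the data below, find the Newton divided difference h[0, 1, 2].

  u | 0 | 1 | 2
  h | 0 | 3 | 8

h[0,1] = (3 - 0) / (1 - 0) = 3
h[1,2] = (8 - 3) / (2 - 1) = 5
h[0,1,2] = (5 - 3) / (2 - 0) = 1

1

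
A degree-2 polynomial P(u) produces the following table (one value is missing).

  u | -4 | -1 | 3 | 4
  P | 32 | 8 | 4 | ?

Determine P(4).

The 3 known values determine P uniquely (degree ≤ 2).
Evaluate each Lagrange basis at u = 4:
L_0(4) = (5)·(1)/[(-3)·(-7)] = 5/21
L_1(4) = (8)·(1)/[(3)·(-4)] = -2/3
L_2(4) = (8)·(5)/[(7)·(4)] = 10/7
Sum: 32·(5/21) + 8·(-2/3) + 4·(10/7) = 8

8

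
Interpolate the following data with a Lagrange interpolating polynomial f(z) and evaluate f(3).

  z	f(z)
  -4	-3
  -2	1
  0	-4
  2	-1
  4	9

L_0(3) = (5)·(3)·(1)·(-1)/[(-2)·(-4)·(-6)·(-8)] = -5/128
L_1(3) = (7)·(3)·(1)·(-1)/[(2)·(-2)·(-4)·(-6)] = 7/32
L_2(3) = (7)·(5)·(1)·(-1)/[(4)·(2)·(-2)·(-4)] = -35/64
L_3(3) = (7)·(5)·(3)·(-1)/[(6)·(4)·(2)·(-2)] = 35/32
L_4(3) = (7)·(5)·(3)·(1)/[(8)·(6)·(4)·(2)] = 35/128
Sum: (-3)·(-5/128) + 1·(7/32) + (-4)·(-35/64) + (-1)·(35/32) + 9·(35/128) = 249/64

249/64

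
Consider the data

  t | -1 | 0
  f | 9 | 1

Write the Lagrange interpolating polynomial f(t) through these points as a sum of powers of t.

Build the Lagrange basis polynomials:
L_0(t) = t / [-1] = -t
L_1(t) = (t + 1) / [1] = t + 1
f(t) = 9·L_0 + 1·L_1
  9·L_0(t) = -9t
  1·L_1(t) = t + 1
Adding term by term: -8t + 1

f(t) = -8t + 1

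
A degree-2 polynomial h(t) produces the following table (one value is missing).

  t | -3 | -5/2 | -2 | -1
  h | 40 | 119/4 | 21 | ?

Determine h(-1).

The 3 known values determine h uniquely (degree ≤ 2).
Evaluate each Lagrange basis at t = -1:
L_0(-1) = (3/2)·(1)/[(-1/2)·(-1)] = 3
L_1(-1) = (2)·(1)/[(1/2)·(-1/2)] = -8
L_2(-1) = (2)·(3/2)/[(1)·(1/2)] = 6
Sum: 40·(3) + 119/4·(-8) + 21·(6) = 8

8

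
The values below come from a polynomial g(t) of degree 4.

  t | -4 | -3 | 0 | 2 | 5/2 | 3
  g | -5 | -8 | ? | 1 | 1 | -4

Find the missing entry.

-15585/1001

The 5 known values determine g uniquely (degree ≤ 4).
L_0(0) = (3)·(-2)·(-5/2)·(-3)/[(-1)·(-6)·(-13/2)·(-7)] = -15/91
L_1(0) = (4)·(-2)·(-5/2)·(-3)/[(1)·(-5)·(-11/2)·(-6)] = 4/11
L_2(0) = (4)·(3)·(-5/2)·(-3)/[(6)·(5)·(-1/2)·(-1)] = 6
L_3(0) = (4)·(3)·(-2)·(-3)/[(13/2)·(11/2)·(1/2)·(-1/2)] = -1152/143
L_4(0) = (4)·(3)·(-2)·(-5/2)/[(7)·(6)·(1)·(1/2)] = 20/7
Sum: (-5)·(-15/91) + (-8)·(4/11) + 1·(6) + 1·(-1152/143) + (-4)·(20/7) = -15585/1001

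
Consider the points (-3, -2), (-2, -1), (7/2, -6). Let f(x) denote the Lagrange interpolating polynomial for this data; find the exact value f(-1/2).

-86/143

Evaluate each Lagrange basis at x = -1/2:
L_0(-1/2) = (3/2)·(-4)/[(-1)·(-13/2)] = -12/13
L_1(-1/2) = (5/2)·(-4)/[(1)·(-11/2)] = 20/11
L_2(-1/2) = (5/2)·(3/2)/[(13/2)·(11/2)] = 15/143
Sum: (-2)·(-12/13) + (-1)·(20/11) + (-6)·(15/143) = -86/143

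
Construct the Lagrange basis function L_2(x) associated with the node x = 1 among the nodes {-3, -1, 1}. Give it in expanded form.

L_2(x) = (x + 3)(x + 1) / [(4)·(2)]
       = (x^2 + 4x + 3) / (8)

L_2(x) = (1/8)x^2 + (1/2)x + 3/8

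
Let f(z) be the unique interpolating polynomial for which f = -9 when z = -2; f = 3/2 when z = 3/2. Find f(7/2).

15/2

Evaluate each Lagrange basis at z = 7/2:
L_0(7/2) = (2)/[(-7/2)] = -4/7
L_1(7/2) = (11/2)/[(7/2)] = 11/7
Sum: (-9)·(-4/7) + 3/2·(11/7) = 15/2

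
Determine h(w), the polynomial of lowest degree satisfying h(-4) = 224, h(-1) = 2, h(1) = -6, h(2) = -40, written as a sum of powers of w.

h(w) = -4w^3 - 2w^2

Newton's divided differences:
h[-4,-1] = (2 - 224) / (-1 - (-4)) = -74
h[-1,1] = (-6 - 2) / (1 - (-1)) = -4
h[1,2] = (-40 - (-6)) / (2 - 1) = -34
h[-4,-1,1] = (-4 - (-74)) / (1 - (-4)) = 14
h[-1,1,2] = (-34 - (-4)) / (2 - (-1)) = -10
h[-4,-1,1,2] = (-10 - 14) / (2 - (-4)) = -4
h(w) = 224 + (-74)·(w + 4) + 14·(w + 4)(w + 1) + (-4)·(w + 4)(w + 1)(w - 1)
Expanding: h(w) = -4w^3 - 2w^2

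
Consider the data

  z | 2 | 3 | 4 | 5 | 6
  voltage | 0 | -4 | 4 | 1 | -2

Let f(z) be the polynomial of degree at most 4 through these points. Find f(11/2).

-161/64

Evaluate each Lagrange basis at z = 11/2:
L_0(11/2) = (5/2)·(3/2)·(1/2)·(-1/2)/[(-1)·(-2)·(-3)·(-4)] = -5/128
L_1(11/2) = (7/2)·(3/2)·(1/2)·(-1/2)/[(1)·(-1)·(-2)·(-3)] = 7/32
L_2(11/2) = (7/2)·(5/2)·(1/2)·(-1/2)/[(2)·(1)·(-1)·(-2)] = -35/64
L_3(11/2) = (7/2)·(5/2)·(3/2)·(-1/2)/[(3)·(2)·(1)·(-1)] = 35/32
L_4(11/2) = (7/2)·(5/2)·(3/2)·(1/2)/[(4)·(3)·(2)·(1)] = 35/128
Sum: 0 + (-4)·(7/32) + 4·(-35/64) + 1·(35/32) + (-2)·(35/128) = -161/64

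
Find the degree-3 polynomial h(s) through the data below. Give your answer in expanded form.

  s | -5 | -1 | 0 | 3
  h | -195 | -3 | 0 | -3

h(s) = s^3 - 3s^2 - s

L_0(s) = (s + 1)s(s - 3) / [-160] = -(1/160)s^3 + (1/80)s^2 + (3/160)s
L_1(s) = (s + 5)s(s - 3) / [16] = (1/16)s^3 + (1/8)s^2 - (15/16)s
L_2(s) = (s + 5)(s + 1)(s - 3) / [-15] = -(1/15)s^3 - (1/5)s^2 + (13/15)s + 1
L_3(s) = (s + 5)(s + 1)s / [96] = (1/96)s^3 + (1/16)s^2 + (5/96)s
h(s) = (-195)·L_0 + (-3)·L_1 + 0·L_2 + (-3)·L_3
  (-195)·L_0(s) = (39/32)s^3 - (39/16)s^2 - (117/32)s
  (-3)·L_1(s) = -(3/16)s^3 - (3/8)s^2 + (45/16)s
  0·L_2(s) = 0
  (-3)·L_3(s) = -(1/32)s^3 - (3/16)s^2 - (5/32)s
Adding term by term: s^3 - 3s^2 - s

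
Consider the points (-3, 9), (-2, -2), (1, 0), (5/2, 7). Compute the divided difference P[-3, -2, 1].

35/12

P[-3,-2] = (-2 - 9) / (-2 - (-3)) = -11
P[-2,1] = (0 - (-2)) / (1 - (-2)) = 2/3
P[-3,-2,1] = (2/3 - (-11)) / (1 - (-3)) = 35/12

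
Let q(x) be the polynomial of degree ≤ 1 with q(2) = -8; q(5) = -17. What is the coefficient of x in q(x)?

Build the Lagrange basis polynomials:
L_0(x) = (x - 5) / [-3] = -(1/3)x + 5/3
L_1(x) = (x - 2) / [3] = (1/3)x - 2/3
q(x) = (-8)·L_0 + (-17)·L_1
Only the coefficient of x is needed; take it from each L_i and combine:
(-8)·(-1/3) + (-17)·(1/3) = -3

-3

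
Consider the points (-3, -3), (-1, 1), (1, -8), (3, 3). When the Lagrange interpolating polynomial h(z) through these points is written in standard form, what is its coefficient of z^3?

11/16

The leading coefficient equals the top divided difference h[-3,-1,1,3].
h[-3,-1] = (1 - (-3)) / (-1 - (-3)) = 2
h[-1,1] = (-8 - 1) / (1 - (-1)) = -9/2
h[1,3] = (3 - (-8)) / (3 - 1) = 11/2
h[-3,-1,1] = (-9/2 - 2) / (1 - (-3)) = -13/8
h[-1,1,3] = (11/2 - (-9/2)) / (3 - (-1)) = 5/2
h[-3,-1,1,3] = (5/2 - (-13/8)) / (3 - (-3)) = 11/16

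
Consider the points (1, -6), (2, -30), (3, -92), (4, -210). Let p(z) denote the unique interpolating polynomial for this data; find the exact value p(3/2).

Using Newton's divided-difference form:
p[1,2] = (-30 - (-6)) / (2 - 1) = -24
p[2,3] = (-92 - (-30)) / (3 - 2) = -62
p[3,4] = (-210 - (-92)) / (4 - 3) = -118
p[1,2,3] = (-62 - (-24)) / (3 - 1) = -19
p[2,3,4] = (-118 - (-62)) / (4 - 2) = -28
p[1,2,3,4] = (-28 - (-19)) / (4 - 1) = -3
p(3/2) = -6 + (-24)·(1/2) + (-19)·(1/2)·(-1/2) + (-3)·(1/2)·(-1/2)·(-3/2) = -115/8

-115/8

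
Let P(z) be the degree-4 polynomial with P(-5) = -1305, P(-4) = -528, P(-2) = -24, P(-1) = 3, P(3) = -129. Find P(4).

L_0(4) = (8)·(6)·(5)·(1)/[(-1)·(-3)·(-4)·(-8)] = 5/2
L_1(4) = (9)·(6)·(5)·(1)/[(1)·(-2)·(-3)·(-7)] = -45/7
L_2(4) = (9)·(8)·(5)·(1)/[(3)·(2)·(-1)·(-5)] = 12
L_3(4) = (9)·(8)·(6)·(1)/[(4)·(3)·(1)·(-4)] = -9
L_4(4) = (9)·(8)·(6)·(5)/[(8)·(7)·(5)·(4)] = 27/14
Sum: (-1305)·(5/2) + (-528)·(-45/7) + (-24)·(12) + 3·(-9) + (-129)·(27/14) = -432

-432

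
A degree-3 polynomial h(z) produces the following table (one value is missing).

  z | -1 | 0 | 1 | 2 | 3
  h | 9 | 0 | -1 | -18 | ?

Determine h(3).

-75

The 4 known values determine h uniquely (degree ≤ 3).
Evaluate each Lagrange basis at z = 3:
L_0(3) = (3)·(2)·(1)/[(-1)·(-2)·(-3)] = -1
L_1(3) = (4)·(2)·(1)/[(1)·(-1)·(-2)] = 4
L_2(3) = (4)·(3)·(1)/[(2)·(1)·(-1)] = -6
L_3(3) = (4)·(3)·(2)/[(3)·(2)·(1)] = 4
Sum: 9·(-1) + 0 + (-1)·(-6) + (-18)·(4) = -75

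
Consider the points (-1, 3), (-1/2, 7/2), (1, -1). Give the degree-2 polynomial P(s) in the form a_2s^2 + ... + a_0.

P(s) = -2s^2 - 2s + 3

Build the Lagrange basis polynomials:
L_0(s) = (s + 1/2)(s - 1) / [1] = s^2 - (1/2)s - 1/2
L_1(s) = (s + 1)(s - 1) / [-3/4] = -(4/3)s^2 + 4/3
L_2(s) = (s + 1)(s + 1/2) / [3] = (1/3)s^2 + (1/2)s + 1/6
P(s) = 3·L_0 + (7/2)·L_1 + (-1)·L_2
  3·L_0(s) = 3s^2 - (3/2)s - 3/2
  (7/2)·L_1(s) = -(14/3)s^2 + 14/3
  (-1)·L_2(s) = -(1/3)s^2 - (1/2)s - 1/6
Adding term by term: -2s^2 - 2s + 3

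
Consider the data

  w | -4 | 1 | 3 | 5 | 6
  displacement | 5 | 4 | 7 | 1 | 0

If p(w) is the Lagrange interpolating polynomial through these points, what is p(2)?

3721/525

L_0(2) = (1)·(-1)·(-3)·(-4)/[(-5)·(-7)·(-9)·(-10)] = -2/525
L_1(2) = (6)·(-1)·(-3)·(-4)/[(5)·(-2)·(-4)·(-5)] = 9/25
L_2(2) = (6)·(1)·(-3)·(-4)/[(7)·(2)·(-2)·(-3)] = 6/7
L_3(2) = (6)·(1)·(-1)·(-4)/[(9)·(4)·(2)·(-1)] = -1/3
L_4(2) = (6)·(1)·(-1)·(-3)/[(10)·(5)·(3)·(1)] = 3/25
Sum: 5·(-2/525) + 4·(9/25) + 7·(6/7) + 1·(-1/3) + 0 = 3721/525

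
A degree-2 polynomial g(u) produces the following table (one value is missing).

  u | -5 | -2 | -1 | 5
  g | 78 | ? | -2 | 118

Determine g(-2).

The 3 known values determine g uniquely (degree ≤ 2).
L_0(-2) = (-1)·(-7)/[(-4)·(-10)] = 7/40
L_1(-2) = (3)·(-7)/[(4)·(-6)] = 7/8
L_2(-2) = (3)·(-1)/[(10)·(6)] = -1/20
Sum: 78·(7/40) + (-2)·(7/8) + 118·(-1/20) = 6

6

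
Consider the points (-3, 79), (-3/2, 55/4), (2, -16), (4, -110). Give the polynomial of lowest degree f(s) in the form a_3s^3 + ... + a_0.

f(s) = -2s^3 + 2s^2 - 3s - 2

Newton's divided differences:
f[-3,-3/2] = (55/4 - 79) / (-3/2 - (-3)) = -87/2
f[-3/2,2] = (-16 - 55/4) / (2 - (-3/2)) = -17/2
f[2,4] = (-110 - (-16)) / (4 - 2) = -47
f[-3,-3/2,2] = (-17/2 - (-87/2)) / (2 - (-3)) = 7
f[-3/2,2,4] = (-47 - (-17/2)) / (4 - (-3/2)) = -7
f[-3,-3/2,2,4] = (-7 - 7) / (4 - (-3)) = -2
f(s) = 79 + (-87/2)·(s + 3) + 7·(s + 3)(s + 3/2) + (-2)·(s + 3)(s + 3/2)(s - 2)
Expanding: f(s) = -2s^3 + 2s^2 - 3s - 2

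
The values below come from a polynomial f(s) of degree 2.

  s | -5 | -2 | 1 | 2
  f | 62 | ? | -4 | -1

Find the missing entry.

11

The 3 known values determine f uniquely (degree ≤ 2).
Evaluate each Lagrange basis at s = -2:
L_0(-2) = (-3)·(-4)/[(-6)·(-7)] = 2/7
L_1(-2) = (3)·(-4)/[(6)·(-1)] = 2
L_2(-2) = (3)·(-3)/[(7)·(1)] = -9/7
Sum: 62·(2/7) + (-4)·(2) + (-1)·(-9/7) = 11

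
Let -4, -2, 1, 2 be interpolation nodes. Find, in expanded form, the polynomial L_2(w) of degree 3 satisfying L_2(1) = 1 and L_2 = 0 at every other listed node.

L_2(w) = -(1/15)w^3 - (4/15)w^2 + (4/15)w + 16/15

L_2(w) = (w + 4)(w + 2)(w - 2) / [(5)·(3)·(-1)]
       = (w^3 + 4w^2 - 4w - 16) / (-15)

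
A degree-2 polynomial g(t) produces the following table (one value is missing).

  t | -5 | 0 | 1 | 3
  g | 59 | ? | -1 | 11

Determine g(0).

The 3 known values determine g uniquely (degree ≤ 2).
Evaluate each Lagrange basis at t = 0:
L_0(0) = (-1)·(-3)/[(-6)·(-8)] = 1/16
L_1(0) = (5)·(-3)/[(6)·(-2)] = 5/4
L_2(0) = (5)·(-1)/[(8)·(2)] = -5/16
Sum: 59·(1/16) + (-1)·(5/4) + 11·(-5/16) = -1

-1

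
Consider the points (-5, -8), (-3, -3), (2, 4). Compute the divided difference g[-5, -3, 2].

-11/70

g[-5,-3] = (-3 - (-8)) / (-3 - (-5)) = 5/2
g[-3,2] = (4 - (-3)) / (2 - (-3)) = 7/5
g[-5,-3,2] = (7/5 - 5/2) / (2 - (-5)) = -11/70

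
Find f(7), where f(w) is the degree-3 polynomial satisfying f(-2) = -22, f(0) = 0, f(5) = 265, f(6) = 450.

707

L_0(7) = (7)·(2)·(1)/[(-2)·(-7)·(-8)] = -1/8
L_1(7) = (9)·(2)·(1)/[(2)·(-5)·(-6)] = 3/10
L_2(7) = (9)·(7)·(1)/[(7)·(5)·(-1)] = -9/5
L_3(7) = (9)·(7)·(2)/[(8)·(6)·(1)] = 21/8
Sum: (-22)·(-1/8) + 0 + 265·(-9/5) + 450·(21/8) = 707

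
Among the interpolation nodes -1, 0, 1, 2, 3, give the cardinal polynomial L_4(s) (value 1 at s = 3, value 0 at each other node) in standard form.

L_4(s) = (1/24)s^4 - (1/12)s^3 - (1/24)s^2 + (1/12)s

L_4(s) = (s + 1)s(s - 1)(s - 2) / [(4)·(3)·(2)·(1)]
       = (s^4 - 2s^3 - s^2 + 2s) / (24)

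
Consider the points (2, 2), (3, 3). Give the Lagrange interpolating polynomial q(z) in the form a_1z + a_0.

Build the Lagrange basis polynomials:
L_0(z) = (z - 3) / [-1] = -z + 3
L_1(z) = (z - 2) / [1] = z - 2
q(z) = 2·L_0 + 3·L_1
  2·L_0(z) = -2z + 6
  3·L_1(z) = 3z - 6
Adding term by term: z

q(z) = z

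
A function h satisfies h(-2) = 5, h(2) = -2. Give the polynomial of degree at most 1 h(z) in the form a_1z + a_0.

h(z) = -(7/4)z + 3/2

L_0(z) = (z - 2) / [-4] = -(1/4)z + 1/2
L_1(z) = (z + 2) / [4] = (1/4)z + 1/2
h(z) = 5·L_0 + (-2)·L_1
  5·L_0(z) = -(5/4)z + 5/2
  (-2)·L_1(z) = -(1/2)z - 1
Adding term by term: -(7/4)z + 3/2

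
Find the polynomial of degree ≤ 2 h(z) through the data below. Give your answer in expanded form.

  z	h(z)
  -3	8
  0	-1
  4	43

L_0(z) = z(z - 4) / [21] = (1/21)z^2 - (4/21)z
L_1(z) = (z + 3)(z - 4) / [-12] = -(1/12)z^2 + (1/12)z + 1
L_2(z) = (z + 3)z / [28] = (1/28)z^2 + (3/28)z
h(z) = 8·L_0 + (-1)·L_1 + 43·L_2
  8·L_0(z) = (8/21)z^2 - (32/21)z
  (-1)·L_1(z) = (1/12)z^2 - (1/12)z - 1
  43·L_2(z) = (43/28)z^2 + (129/28)z
Adding term by term: 2z^2 + 3z - 1

h(z) = 2z^2 + 3z - 1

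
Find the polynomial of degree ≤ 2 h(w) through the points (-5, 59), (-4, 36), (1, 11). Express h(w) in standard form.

h(w) = 3w^2 + 4w + 4

L_0(w) = (w + 4)(w - 1) / [6] = (1/6)w^2 + (1/2)w - 2/3
L_1(w) = (w + 5)(w - 1) / [-5] = -(1/5)w^2 - (4/5)w + 1
L_2(w) = (w + 5)(w + 4) / [30] = (1/30)w^2 + (3/10)w + 2/3
h(w) = 59·L_0 + 36·L_1 + 11·L_2
  59·L_0(w) = (59/6)w^2 + (59/2)w - 118/3
  36·L_1(w) = -(36/5)w^2 - (144/5)w + 36
  11·L_2(w) = (11/30)w^2 + (33/10)w + 22/3
Adding term by term: 3w^2 + 4w + 4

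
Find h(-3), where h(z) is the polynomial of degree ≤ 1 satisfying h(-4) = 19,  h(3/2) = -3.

15

L_0(-3) = (-9/2)/[(-11/2)] = 9/11
L_1(-3) = (1)/[(11/2)] = 2/11
Sum: 19·(9/11) + (-3)·(2/11) = 15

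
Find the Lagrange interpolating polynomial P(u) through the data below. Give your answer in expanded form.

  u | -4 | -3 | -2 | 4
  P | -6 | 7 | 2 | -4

P(u) = (67/56)u^3 + (99/56)u^2 - (529/28)u - 233/7

Build the Lagrange basis polynomials:
L_0(u) = (u + 3)(u + 2)(u - 4) / [-16] = -(1/16)u^3 - (1/16)u^2 + (7/8)u + 3/2
L_1(u) = (u + 4)(u + 2)(u - 4) / [7] = (1/7)u^3 + (2/7)u^2 - (16/7)u - 32/7
L_2(u) = (u + 4)(u + 3)(u - 4) / [-12] = -(1/12)u^3 - (1/4)u^2 + (4/3)u + 4
L_3(u) = (u + 4)(u + 3)(u + 2) / [336] = (1/336)u^3 + (3/112)u^2 + (13/168)u + 1/14
P(u) = (-6)·L_0 + 7·L_1 + 2·L_2 + (-4)·L_3
  (-6)·L_0(u) = (3/8)u^3 + (3/8)u^2 - (21/4)u - 9
  7·L_1(u) = u^3 + 2u^2 - 16u - 32
  2·L_2(u) = -(1/6)u^3 - (1/2)u^2 + (8/3)u + 8
  (-4)·L_3(u) = -(1/84)u^3 - (3/28)u^2 - (13/42)u - 2/7
Adding term by term: (67/56)u^3 + (99/56)u^2 - (529/28)u - 233/7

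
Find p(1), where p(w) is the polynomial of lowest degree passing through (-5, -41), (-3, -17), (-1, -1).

7

Evaluate each Lagrange basis at w = 1:
L_0(1) = (4)·(2)/[(-2)·(-4)] = 1
L_1(1) = (6)·(2)/[(2)·(-2)] = -3
L_2(1) = (6)·(4)/[(4)·(2)] = 3
Sum: (-41)·(1) + (-17)·(-3) + (-1)·(3) = 7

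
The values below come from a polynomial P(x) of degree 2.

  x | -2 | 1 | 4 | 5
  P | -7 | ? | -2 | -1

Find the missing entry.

-33/7

The 3 known values determine P uniquely (degree ≤ 2).
Evaluate each Lagrange basis at x = 1:
L_0(1) = (-3)·(-4)/[(-6)·(-7)] = 2/7
L_1(1) = (3)·(-4)/[(6)·(-1)] = 2
L_2(1) = (3)·(-3)/[(7)·(1)] = -9/7
Sum: (-7)·(2/7) + (-2)·(2) + (-1)·(-9/7) = -33/7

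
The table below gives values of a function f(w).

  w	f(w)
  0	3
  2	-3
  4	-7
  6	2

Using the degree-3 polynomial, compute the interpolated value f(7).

237/16

Using Newton's divided-difference form:
f[0,2] = (-3 - 3) / (2 - 0) = -3
f[2,4] = (-7 - (-3)) / (4 - 2) = -2
f[4,6] = (2 - (-7)) / (6 - 4) = 9/2
f[0,2,4] = (-2 - (-3)) / (4 - 0) = 1/4
f[2,4,6] = (9/2 - (-2)) / (6 - 2) = 13/8
f[0,2,4,6] = (13/8 - 1/4) / (6 - 0) = 11/48
f(7) = 3 + (-3)·(7) + (1/4)·(7)·(5) + (11/48)·(7)·(5)·(3) = 237/16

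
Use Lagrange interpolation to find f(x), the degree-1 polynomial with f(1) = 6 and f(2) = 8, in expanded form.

Build the Lagrange basis polynomials:
L_0(x) = (x - 2) / [-1] = -x + 2
L_1(x) = (x - 1) / [1] = x - 1
f(x) = 6·L_0 + 8·L_1
  6·L_0(x) = -6x + 12
  8·L_1(x) = 8x - 8
Adding term by term: 2x + 4

f(x) = 2x + 4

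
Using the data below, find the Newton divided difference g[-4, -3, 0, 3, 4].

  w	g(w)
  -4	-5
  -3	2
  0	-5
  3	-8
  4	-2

-37/2016

g[-4,-3] = (2 - (-5)) / (-3 - (-4)) = 7
g[-3,0] = (-5 - 2) / (0 - (-3)) = -7/3
g[0,3] = (-8 - (-5)) / (3 - 0) = -1
g[3,4] = (-2 - (-8)) / (4 - 3) = 6
g[-4,-3,0] = (-7/3 - 7) / (0 - (-4)) = -7/3
g[-3,0,3] = (-1 - (-7/3)) / (3 - (-3)) = 2/9
g[0,3,4] = (6 - (-1)) / (4 - 0) = 7/4
g[-4,-3,0,3] = (2/9 - (-7/3)) / (3 - (-4)) = 23/63
g[-3,0,3,4] = (7/4 - 2/9) / (4 - (-3)) = 55/252
g[-4,-3,0,3,4] = (55/252 - 23/63) / (4 - (-4)) = -37/2016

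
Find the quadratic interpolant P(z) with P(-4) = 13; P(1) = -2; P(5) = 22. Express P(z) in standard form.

P(z) = z^2 - 3

Build the Lagrange basis polynomials:
L_0(z) = (z - 1)(z - 5) / [45] = (1/45)z^2 - (2/15)z + 1/9
L_1(z) = (z + 4)(z - 5) / [-20] = -(1/20)z^2 + (1/20)z + 1
L_2(z) = (z + 4)(z - 1) / [36] = (1/36)z^2 + (1/12)z - 1/9
P(z) = 13·L_0 + (-2)·L_1 + 22·L_2
  13·L_0(z) = (13/45)z^2 - (26/15)z + 13/9
  (-2)·L_1(z) = (1/10)z^2 - (1/10)z - 2
  22·L_2(z) = (11/18)z^2 + (11/6)z - 22/9
Adding term by term: z^2 - 3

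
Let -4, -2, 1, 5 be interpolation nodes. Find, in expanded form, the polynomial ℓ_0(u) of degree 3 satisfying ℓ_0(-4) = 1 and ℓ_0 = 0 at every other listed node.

ℓ_0(u) = (u + 2)(u - 1)(u - 5) / [(-2)·(-5)·(-9)]
       = (u^3 - 4u^2 - 7u + 10) / (-90)

ℓ_0(u) = -(1/90)u^3 + (2/45)u^2 + (7/90)u - 1/9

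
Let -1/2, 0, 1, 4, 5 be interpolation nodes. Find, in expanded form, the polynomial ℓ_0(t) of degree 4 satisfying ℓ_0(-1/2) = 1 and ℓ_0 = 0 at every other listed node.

ℓ_0(t) = t(t - 1)(t - 4)(t - 5) / [(-1/2)·(-3/2)·(-9/2)·(-11/2)]
       = (t^4 - 10t^3 + 29t^2 - 20t) / (297/16)

ℓ_0(t) = (16/297)t^4 - (160/297)t^3 + (464/297)t^2 - (320/297)t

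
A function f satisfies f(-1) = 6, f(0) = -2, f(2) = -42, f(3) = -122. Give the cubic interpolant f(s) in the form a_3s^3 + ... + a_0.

f(s) = -4s^3 - 4s - 2

Build the Lagrange basis polynomials:
L_0(s) = s(s - 2)(s - 3) / [-12] = -(1/12)s^3 + (5/12)s^2 - (1/2)s
L_1(s) = (s + 1)(s - 2)(s - 3) / [6] = (1/6)s^3 - (2/3)s^2 + (1/6)s + 1
L_2(s) = (s + 1)s(s - 3) / [-6] = -(1/6)s^3 + (1/3)s^2 + (1/2)s
L_3(s) = (s + 1)s(s - 2) / [12] = (1/12)s^3 - (1/12)s^2 - (1/6)s
f(s) = 6·L_0 + (-2)·L_1 + (-42)·L_2 + (-122)·L_3
  6·L_0(s) = -(1/2)s^3 + (5/2)s^2 - 3s
  (-2)·L_1(s) = -(1/3)s^3 + (4/3)s^2 - (1/3)s - 2
  (-42)·L_2(s) = 7s^3 - 14s^2 - 21s
  (-122)·L_3(s) = -(61/6)s^3 + (61/6)s^2 + (61/3)s
Adding term by term: -4s^3 - 4s - 2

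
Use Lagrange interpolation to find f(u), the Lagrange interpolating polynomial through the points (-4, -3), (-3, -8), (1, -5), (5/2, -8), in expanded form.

f(u) = -(33/130)u^3 - (97/260)u^2 + (463/260)u - 80/13

L_0(u) = (u + 3)(u - 1)(u - 5/2) / [-65/2] = -(2/65)u^3 + (1/65)u^2 + (16/65)u - 3/13
L_1(u) = (u + 4)(u - 1)(u - 5/2) / [22] = (1/22)u^3 + (1/44)u^2 - (23/44)u + 5/11
L_2(u) = (u + 4)(u + 3)(u - 5/2) / [-30] = -(1/30)u^3 - (3/20)u^2 + (11/60)u + 1
L_3(u) = (u + 4)(u + 3)(u - 1) / [429/8] = (8/429)u^3 + (16/143)u^2 + (40/429)u - 32/143
f(u) = (-3)·L_0 + (-8)·L_1 + (-5)·L_2 + (-8)·L_3
  (-3)·L_0(u) = (6/65)u^3 - (3/65)u^2 - (48/65)u + 9/13
  (-8)·L_1(u) = -(4/11)u^3 - (2/11)u^2 + (46/11)u - 40/11
  (-5)·L_2(u) = (1/6)u^3 + (3/4)u^2 - (11/12)u - 5
  (-8)·L_3(u) = -(64/429)u^3 - (128/143)u^2 - (320/429)u + 256/143
Adding term by term: -(33/130)u^3 - (97/260)u^2 + (463/260)u - 80/13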